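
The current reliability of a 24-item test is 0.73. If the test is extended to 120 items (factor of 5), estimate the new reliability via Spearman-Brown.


r_new = (n * rxx) / (1 + (n-1) * rxx)
r_new = (5 * 0.73) / (1 + 4 * 0.73)
r_new = 3.65 / 3.92
r_new = 0.9311

0.9311


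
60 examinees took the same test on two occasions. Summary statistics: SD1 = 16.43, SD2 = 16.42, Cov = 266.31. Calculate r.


r = cov(X,Y) / (SD_X * SD_Y)
r = 266.31 / (16.43 * 16.42)
r = 266.31 / 269.7806
r = 0.9871

0.9871


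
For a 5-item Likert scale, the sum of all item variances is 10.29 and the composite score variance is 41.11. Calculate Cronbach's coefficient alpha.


alpha = (k/(k-1)) * (1 - sum(si^2)/s_total^2)
= (5/4) * (1 - 10.29/41.11)
alpha = 0.9371

0.9371


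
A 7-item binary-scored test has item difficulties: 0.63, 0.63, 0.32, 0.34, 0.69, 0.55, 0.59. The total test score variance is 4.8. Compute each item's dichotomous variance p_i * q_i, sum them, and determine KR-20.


For each item, compute p_i * q_i:
  Item 1: 0.63 * 0.37 = 0.2331
  Item 2: 0.63 * 0.37 = 0.2331
  Item 3: 0.32 * 0.68 = 0.2176
  Item 4: 0.34 * 0.66 = 0.2244
  Item 5: 0.69 * 0.31 = 0.2139
  Item 6: 0.55 * 0.45 = 0.2475
  Item 7: 0.59 * 0.41 = 0.2419
Sum(p_i * q_i) = 0.2331 + 0.2331 + 0.2176 + 0.2244 + 0.2139 + 0.2475 + 0.2419 = 1.6115
KR-20 = (k/(k-1)) * (1 - Sum(p_i*q_i) / Var_total)
= (7/6) * (1 - 1.6115/4.8)
= 1.1667 * 0.6643
KR-20 = 0.775

0.775


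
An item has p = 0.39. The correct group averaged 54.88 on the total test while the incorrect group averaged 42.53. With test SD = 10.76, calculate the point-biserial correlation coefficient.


q = 1 - p = 0.61
rpb = ((M1 - M0) / SD) * sqrt(p * q)
rpb = ((54.88 - 42.53) / 10.76) * sqrt(0.39 * 0.61)
rpb = 0.5598

0.5598


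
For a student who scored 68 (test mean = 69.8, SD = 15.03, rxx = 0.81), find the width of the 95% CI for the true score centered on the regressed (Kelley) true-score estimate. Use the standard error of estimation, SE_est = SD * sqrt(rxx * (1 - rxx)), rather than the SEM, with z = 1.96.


True score estimate = 0.81*68 + 0.19*69.8 = 68.342
SE_est = SD * sqrt(rxx * (1 - rxx)) = 15.03 * sqrt(0.81 * 0.19) = 15.03 * sqrt(0.1539) = 5.896283
CI = T_est +/- z * SE_est, so width = 2 * z * SE_est = 2 * 1.96 * 5.896283
Width = 23.1134

23.1134


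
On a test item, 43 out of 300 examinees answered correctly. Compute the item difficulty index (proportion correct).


Item difficulty p = number correct / total examinees
p = 43 / 300
p = 0.1433

0.1433


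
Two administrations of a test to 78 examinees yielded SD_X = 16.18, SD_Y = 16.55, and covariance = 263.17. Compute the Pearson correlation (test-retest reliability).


r = cov(X,Y) / (SD_X * SD_Y)
r = 263.17 / (16.18 * 16.55)
r = 263.17 / 267.779
r = 0.9828

0.9828


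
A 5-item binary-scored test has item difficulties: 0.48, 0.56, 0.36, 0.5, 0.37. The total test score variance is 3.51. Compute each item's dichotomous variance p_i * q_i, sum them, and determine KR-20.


For each item, compute p_i * q_i:
  Item 1: 0.48 * 0.52 = 0.2496
  Item 2: 0.56 * 0.44 = 0.2464
  Item 3: 0.36 * 0.64 = 0.2304
  Item 4: 0.5 * 0.5 = 0.25
  Item 5: 0.37 * 0.63 = 0.2331
Sum(p_i * q_i) = 0.2496 + 0.2464 + 0.2304 + 0.25 + 0.2331 = 1.2095
KR-20 = (k/(k-1)) * (1 - Sum(p_i*q_i) / Var_total)
= (5/4) * (1 - 1.2095/3.51)
= 1.25 * 0.6554
KR-20 = 0.8193

0.8193


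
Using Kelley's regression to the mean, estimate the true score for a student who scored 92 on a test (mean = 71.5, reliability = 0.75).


T_est = rxx * X + (1 - rxx) * mean
T_est = 0.75 * 92 + 0.25 * 71.5
T_est = 69.0 + 17.875
T_est = 86.875

86.875


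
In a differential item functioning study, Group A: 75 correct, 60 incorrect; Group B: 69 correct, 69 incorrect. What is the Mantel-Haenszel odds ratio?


Odds_A = 75/60 = 1.25
Odds_B = 69/69 = 1.0
OR = Odds_A / Odds_B = 1.25 / 1.0
Exactly, OR = (75 * 69) / (60 * 69) = 5175 / 4140
OR = 1.25

1.25


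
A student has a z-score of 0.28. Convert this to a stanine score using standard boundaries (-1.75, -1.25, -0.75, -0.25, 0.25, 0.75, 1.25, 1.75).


Stanine boundaries: [-1.75, -1.25, -0.75, -0.25, 0.25, 0.75, 1.25, 1.75]
z = 0.28
Check each boundary:
  z >= -1.75 -> could be stanine 2
  z >= -1.25 -> could be stanine 3
  z >= -0.75 -> could be stanine 4
  z >= -0.25 -> could be stanine 5
  z >= 0.25 -> could be stanine 6
  z < 0.75
  z < 1.25
  z < 1.75
Highest qualifying boundary gives stanine = 6

6


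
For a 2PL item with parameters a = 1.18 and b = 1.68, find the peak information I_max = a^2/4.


For 2PL, max info at theta = b = 1.68
I_max = a^2 / 4 = 1.18^2 / 4
= 1.3924 / 4
I_max = 0.3481

0.3481


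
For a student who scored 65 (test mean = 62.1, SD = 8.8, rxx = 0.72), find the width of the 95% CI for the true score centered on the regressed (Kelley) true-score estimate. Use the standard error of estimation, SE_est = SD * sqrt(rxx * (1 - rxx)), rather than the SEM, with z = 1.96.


True score estimate = 0.72*65 + 0.28*62.1 = 64.188
SE_est = SD * sqrt(rxx * (1 - rxx)) = 8.8 * sqrt(0.72 * 0.28) = 8.8 * sqrt(0.2016) = 3.95119
CI = T_est +/- z * SE_est, so width = 2 * z * SE_est = 2 * 1.96 * 3.95119
Width = 15.4887

15.4887


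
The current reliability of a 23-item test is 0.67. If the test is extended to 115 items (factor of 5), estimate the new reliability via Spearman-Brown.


r_new = (n * rxx) / (1 + (n-1) * rxx)
r_new = (5 * 0.67) / (1 + 4 * 0.67)
r_new = 3.35 / 3.68
r_new = 0.9103

0.9103


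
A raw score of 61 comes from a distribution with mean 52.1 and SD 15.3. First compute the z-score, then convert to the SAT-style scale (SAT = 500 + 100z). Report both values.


z = (X - mean) / SD = (61 - 52.1) / 15.3
z = 8.9 / 15.3
z = 0.5817
SAT-scale = SAT = 500 + 100z
Carry z at full precision (z = 8.9 / 15.3) into the conversion:
SAT-scale = 500 + 100 * (8.9 / 15.3) = 500 + 890 / 15.3
SAT-scale = 500 + 58.1699
SAT-scale = 558.1699

558.1699


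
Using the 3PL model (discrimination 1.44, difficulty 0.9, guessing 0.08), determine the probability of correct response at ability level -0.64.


logit = 1.44*(-0.64 - 0.9) = -2.2176
P* = 1/(1 + exp(--2.2176)) = 0.0982
P = 0.08 + (1 - 0.08) * 0.0982
P = 0.1703

0.1703


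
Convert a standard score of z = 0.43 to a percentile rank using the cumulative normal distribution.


CDF(z) = 0.5 * (1 + erf(z/sqrt(2)))
erf(0.3041) = 0.3328
CDF = 0.6664
Percentile rank = 0.6664 * 100 = 66.64

66.64


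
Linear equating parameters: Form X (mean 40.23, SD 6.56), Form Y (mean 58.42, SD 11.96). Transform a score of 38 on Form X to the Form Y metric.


slope = SD_Y / SD_X = 11.96 / 6.56 ~ 1.8232
intercept = mean_Y - slope * mean_X = 58.42 - (11.96 / 6.56) * 40.23 ~ -14.9262
Y = slope * X + intercept. To avoid rounding drift from the rounded slope/intercept, evaluate the equivalent form Y = mean_Y + SD_Y * (X - mean_X) / SD_X at full precision:
Y = 58.42 + 11.96 * (38 - 40.23) / 6.56
Y = 58.42 - 11.96 * 2.23 / 6.56
Y = 58.42 - 26.6708 / 6.56
Y = 58.42 - 4.0657
Y = 54.3543

54.3543


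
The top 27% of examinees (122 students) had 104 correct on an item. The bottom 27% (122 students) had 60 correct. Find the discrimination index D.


p_upper = 104/122 = 0.8525
p_lower = 60/122 = 0.4918
D = 0.8525 - 0.4918 = 0.3607

0.3607


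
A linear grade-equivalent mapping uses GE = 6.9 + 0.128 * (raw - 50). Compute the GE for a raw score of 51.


raw - median = 51 - 50 = 1
slope * diff = 0.128 * 1 = 0.128
GE = 6.9 + 0.128
GE = 7.028

7.028


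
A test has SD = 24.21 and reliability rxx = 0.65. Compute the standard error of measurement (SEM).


SEM = SD * sqrt(1 - rxx)
SEM = 24.21 * sqrt(1 - 0.65)
SEM = 24.21 * sqrt(0.35) = 24.21 * 0.591608
SEM = 14.3228

14.3228


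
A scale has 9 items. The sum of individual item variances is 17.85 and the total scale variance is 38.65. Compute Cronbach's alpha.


alpha = (k/(k-1)) * (1 - sum(si^2)/s_total^2)
= (9/8) * (1 - 17.85/38.65)
alpha = 0.6054

0.6054


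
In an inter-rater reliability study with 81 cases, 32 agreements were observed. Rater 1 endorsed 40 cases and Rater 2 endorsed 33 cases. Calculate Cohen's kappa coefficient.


P_o = 32/81 = 0.395062
P_e = (40*33 + 41*48) / 6561 = 0.501143
kappa = (P_o - P_e) / (1 - P_e)
kappa = (0.395062 - 0.501143) / (1 - 0.501143)
kappa = -0.2126

-0.2126


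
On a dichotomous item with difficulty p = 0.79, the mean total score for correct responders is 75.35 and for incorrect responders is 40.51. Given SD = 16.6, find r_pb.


q = 1 - p = 0.21
rpb = ((M1 - M0) / SD) * sqrt(p * q)
rpb = ((75.35 - 40.51) / 16.6) * sqrt(0.79 * 0.21)
rpb = 0.8549

0.8549


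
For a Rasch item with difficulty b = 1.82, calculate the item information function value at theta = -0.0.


P = 1/(1+exp(-(-0.0-1.82))) = 0.1394
I = P*(1-P) = 0.1394 * 0.8606
I = 0.12

0.12


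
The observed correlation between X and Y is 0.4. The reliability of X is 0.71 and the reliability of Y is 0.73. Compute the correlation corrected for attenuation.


r_corrected = rxy / sqrt(rxx * ryy)
= 0.4 / sqrt(0.71 * 0.73)
= 0.4 / sqrt(0.5183)
= 0.4 / 0.719931
r_corrected = 0.5556

0.5556


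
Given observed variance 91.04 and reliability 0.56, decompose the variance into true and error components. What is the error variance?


var_true = rxx * var_obs = 0.56 * 91.04 = 50.9824
var_error = var_obs - var_true
var_error = 91.04 - 50.9824
var_error = 40.0576

40.0576


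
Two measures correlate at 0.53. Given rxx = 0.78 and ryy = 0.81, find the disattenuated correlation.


r_corrected = rxy / sqrt(rxx * ryy)
= 0.53 / sqrt(0.78 * 0.81)
= 0.53 / sqrt(0.6318)
= 0.53 / 0.794858
r_corrected = 0.6668

0.6668


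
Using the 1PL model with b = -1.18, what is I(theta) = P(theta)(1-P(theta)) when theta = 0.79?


P = 1/(1+exp(-(0.79--1.18))) = 0.8776
I = P*(1-P) = 0.8776 * 0.1224
I = 0.1074

0.1074


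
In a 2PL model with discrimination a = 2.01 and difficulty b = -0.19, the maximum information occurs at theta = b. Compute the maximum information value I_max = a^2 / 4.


For 2PL, max info at theta = b = -0.19
I_max = a^2 / 4 = 2.01^2 / 4
= 4.0401 / 4
I_max = 1.01

1.01


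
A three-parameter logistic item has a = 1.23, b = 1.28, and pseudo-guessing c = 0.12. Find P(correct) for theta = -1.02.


logit = 1.23*(-1.02 - 1.28) = -2.829
P* = 1/(1 + exp(--2.829)) = 0.0558
P = 0.12 + (1 - 0.12) * 0.0558
P = 0.1691

0.1691


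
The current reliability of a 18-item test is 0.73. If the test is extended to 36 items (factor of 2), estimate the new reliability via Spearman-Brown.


r_new = (n * rxx) / (1 + (n-1) * rxx)
r_new = (2 * 0.73) / (1 + 1 * 0.73)
r_new = 1.46 / 1.73
r_new = 0.8439

0.8439


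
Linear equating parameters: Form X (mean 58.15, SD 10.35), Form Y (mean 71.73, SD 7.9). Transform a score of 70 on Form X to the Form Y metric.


slope = SD_Y / SD_X = 7.9 / 10.35 ~ 0.7633
intercept = mean_Y - slope * mean_X = 71.73 - (7.9 / 10.35) * 58.15 ~ 27.345
Y = slope * X + intercept. To avoid rounding drift from the rounded slope/intercept, evaluate the equivalent form Y = mean_Y + SD_Y * (X - mean_X) / SD_X at full precision:
Y = 71.73 + 7.9 * (70 - 58.15) / 10.35
Y = 71.73 + 7.9 * 11.85 / 10.35
Y = 71.73 + 93.615 / 10.35
Y = 71.73 + 9.0449
Y = 80.7749

80.7749


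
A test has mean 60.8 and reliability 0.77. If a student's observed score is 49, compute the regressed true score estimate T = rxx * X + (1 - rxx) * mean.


T_est = rxx * X + (1 - rxx) * mean
T_est = 0.77 * 49 + 0.23 * 60.8
T_est = 37.73 + 13.984
T_est = 51.714

51.714


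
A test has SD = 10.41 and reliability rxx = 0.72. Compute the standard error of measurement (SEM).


SEM = SD * sqrt(1 - rxx)
SEM = 10.41 * sqrt(1 - 0.72)
SEM = 10.41 * sqrt(0.28) = 10.41 * 0.52915
SEM = 5.5085

5.5085


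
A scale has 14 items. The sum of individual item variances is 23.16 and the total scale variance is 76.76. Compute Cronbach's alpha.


alpha = (k/(k-1)) * (1 - sum(si^2)/s_total^2)
= (14/13) * (1 - 23.16/76.76)
alpha = 0.752

0.752


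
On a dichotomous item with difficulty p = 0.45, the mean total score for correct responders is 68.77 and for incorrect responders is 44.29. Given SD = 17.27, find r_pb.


q = 1 - p = 0.55
rpb = ((M1 - M0) / SD) * sqrt(p * q)
rpb = ((68.77 - 44.29) / 17.27) * sqrt(0.45 * 0.55)
rpb = 0.7052

0.7052


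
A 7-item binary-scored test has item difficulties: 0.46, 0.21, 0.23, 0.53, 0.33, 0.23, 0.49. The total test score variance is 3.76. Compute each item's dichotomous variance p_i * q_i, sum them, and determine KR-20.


For each item, compute p_i * q_i:
  Item 1: 0.46 * 0.54 = 0.2484
  Item 2: 0.21 * 0.79 = 0.1659
  Item 3: 0.23 * 0.77 = 0.1771
  Item 4: 0.53 * 0.47 = 0.2491
  Item 5: 0.33 * 0.67 = 0.2211
  Item 6: 0.23 * 0.77 = 0.1771
  Item 7: 0.49 * 0.51 = 0.2499
Sum(p_i * q_i) = 0.2484 + 0.1659 + 0.1771 + 0.2491 + 0.2211 + 0.1771 + 0.2499 = 1.4886
KR-20 = (k/(k-1)) * (1 - Sum(p_i*q_i) / Var_total)
= (7/6) * (1 - 1.4886/3.76)
= 1.1667 * 0.6041
KR-20 = 0.7048

0.7048


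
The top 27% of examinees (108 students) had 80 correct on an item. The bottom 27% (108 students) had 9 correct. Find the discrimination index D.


p_upper = 80/108 = 0.7407
p_lower = 9/108 = 0.0833
D = 0.7407 - 0.0833 = 0.6574

0.6574


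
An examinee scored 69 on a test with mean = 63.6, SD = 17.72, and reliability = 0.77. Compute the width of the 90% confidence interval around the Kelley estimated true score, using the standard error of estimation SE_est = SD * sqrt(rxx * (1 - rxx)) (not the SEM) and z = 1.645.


True score estimate = 0.77*69 + 0.23*63.6 = 67.758
SE_est = SD * sqrt(rxx * (1 - rxx)) = 17.72 * sqrt(0.77 * 0.23) = 17.72 * sqrt(0.1771) = 7.457152
CI = T_est +/- z * SE_est, so width = 2 * z * SE_est = 2 * 1.645 * 7.457152
Width = 24.534

24.534


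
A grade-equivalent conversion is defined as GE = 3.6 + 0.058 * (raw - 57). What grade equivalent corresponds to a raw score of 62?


raw - median = 62 - 57 = 5
slope * diff = 0.058 * 5 = 0.29
GE = 3.6 + 0.29
GE = 3.89

3.89


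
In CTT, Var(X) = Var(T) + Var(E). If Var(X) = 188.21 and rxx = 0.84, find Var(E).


var_true = rxx * var_obs = 0.84 * 188.21 = 158.0964
var_error = var_obs - var_true
var_error = 188.21 - 158.0964
var_error = 30.1136

30.1136


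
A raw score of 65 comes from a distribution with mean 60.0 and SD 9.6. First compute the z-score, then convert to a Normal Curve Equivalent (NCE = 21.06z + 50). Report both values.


z = (X - mean) / SD = (65 - 60.0) / 9.6
z = 5.0 / 9.6
z = 0.5208
NCE = NCE = 21.06z + 50
Carry z at full precision (z = 5.0 / 9.6) into the conversion:
NCE = 21.06 * (5.0 / 9.6) + 50 = 105.3 / 9.6 + 50
NCE = 10.9688 + 50
NCE = 60.9688

60.9688


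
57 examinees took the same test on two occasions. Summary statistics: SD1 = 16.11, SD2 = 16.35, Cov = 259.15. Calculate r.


r = cov(X,Y) / (SD_X * SD_Y)
r = 259.15 / (16.11 * 16.35)
r = 259.15 / 263.3985
r = 0.9839

0.9839


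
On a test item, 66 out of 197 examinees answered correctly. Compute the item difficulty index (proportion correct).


Item difficulty p = number correct / total examinees
p = 66 / 197
p = 0.335

0.335


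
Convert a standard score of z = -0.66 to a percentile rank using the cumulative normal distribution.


CDF(z) = 0.5 * (1 + erf(z/sqrt(2)))
erf(-0.4667) = -0.4907
CDF = 0.2546
Percentile rank = 0.2546 * 100 = 25.46

25.46


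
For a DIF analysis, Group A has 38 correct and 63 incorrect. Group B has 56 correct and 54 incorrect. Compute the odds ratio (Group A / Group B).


Odds_A = 38/63 = 0.6032
Odds_B = 56/54 = 1.037
OR = Odds_A / Odds_B = 0.6032 / 1.037
Exactly, OR = (38 * 54) / (63 * 56) = 2052 / 3528
OR = 0.5816

0.5816


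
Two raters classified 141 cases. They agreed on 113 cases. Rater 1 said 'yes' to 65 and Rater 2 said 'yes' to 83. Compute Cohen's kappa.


P_o = 113/141 = 0.801418
P_e = (65*83 + 76*58) / 19881 = 0.493084
kappa = (P_o - P_e) / (1 - P_e)
kappa = (0.801418 - 0.493084) / (1 - 0.493084)
kappa = 0.6083

0.6083


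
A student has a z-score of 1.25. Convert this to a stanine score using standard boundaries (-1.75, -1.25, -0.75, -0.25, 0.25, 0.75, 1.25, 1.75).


Stanine boundaries: [-1.75, -1.25, -0.75, -0.25, 0.25, 0.75, 1.25, 1.75]
z = 1.25
Check each boundary:
  z >= -1.75 -> could be stanine 2
  z >= -1.25 -> could be stanine 3
  z >= -0.75 -> could be stanine 4
  z >= -0.25 -> could be stanine 5
  z >= 0.25 -> could be stanine 6
  z >= 0.75 -> could be stanine 7
  z >= 1.25 -> could be stanine 8
  z < 1.75
Highest qualifying boundary gives stanine = 8

8


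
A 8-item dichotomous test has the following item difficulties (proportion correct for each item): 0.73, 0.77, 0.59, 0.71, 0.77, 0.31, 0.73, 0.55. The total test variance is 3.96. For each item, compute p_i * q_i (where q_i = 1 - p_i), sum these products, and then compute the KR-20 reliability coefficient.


For each item, compute p_i * q_i:
  Item 1: 0.73 * 0.27 = 0.1971
  Item 2: 0.77 * 0.23 = 0.1771
  Item 3: 0.59 * 0.41 = 0.2419
  Item 4: 0.71 * 0.29 = 0.2059
  Item 5: 0.77 * 0.23 = 0.1771
  Item 6: 0.31 * 0.69 = 0.2139
  Item 7: 0.73 * 0.27 = 0.1971
  Item 8: 0.55 * 0.45 = 0.2475
Sum(p_i * q_i) = 0.1971 + 0.1771 + 0.2419 + 0.2059 + 0.1771 + 0.2139 + 0.1971 + 0.2475 = 1.6576
KR-20 = (k/(k-1)) * (1 - Sum(p_i*q_i) / Var_total)
= (8/7) * (1 - 1.6576/3.96)
= 1.1429 * 0.5814
KR-20 = 0.6645

0.6645


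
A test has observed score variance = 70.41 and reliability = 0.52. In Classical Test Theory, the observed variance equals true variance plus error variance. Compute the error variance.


var_true = rxx * var_obs = 0.52 * 70.41 = 36.6132
var_error = var_obs - var_true
var_error = 70.41 - 36.6132
var_error = 33.7968

33.7968


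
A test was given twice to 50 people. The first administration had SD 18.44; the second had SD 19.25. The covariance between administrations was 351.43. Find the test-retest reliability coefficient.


r = cov(X,Y) / (SD_X * SD_Y)
r = 351.43 / (18.44 * 19.25)
r = 351.43 / 354.97
r = 0.99

0.99


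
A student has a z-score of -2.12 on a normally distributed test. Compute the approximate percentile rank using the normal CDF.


CDF(z) = 0.5 * (1 + erf(z/sqrt(2)))
erf(-1.4991) = -0.966
CDF = 0.017
Percentile rank = 0.017 * 100 = 1.7

1.7


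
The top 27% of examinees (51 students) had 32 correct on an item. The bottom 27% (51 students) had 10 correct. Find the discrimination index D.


p_upper = 32/51 = 0.6275
p_lower = 10/51 = 0.1961
D = 0.6275 - 0.1961 = 0.4314

0.4314


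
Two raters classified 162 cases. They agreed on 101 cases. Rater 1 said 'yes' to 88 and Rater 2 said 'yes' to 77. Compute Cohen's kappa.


P_o = 101/162 = 0.623457
P_e = (88*77 + 74*85) / 26244 = 0.497866
kappa = (P_o - P_e) / (1 - P_e)
kappa = (0.623457 - 0.497866) / (1 - 0.497866)
kappa = 0.2501

0.2501


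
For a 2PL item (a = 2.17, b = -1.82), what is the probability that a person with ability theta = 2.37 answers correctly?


a*(theta - b) = 2.17 * (2.37 - -1.82) = 9.0923
exp(-9.0923) = 0.0001
P = 1 / (1 + 0.0001)
P = 0.9999

0.9999


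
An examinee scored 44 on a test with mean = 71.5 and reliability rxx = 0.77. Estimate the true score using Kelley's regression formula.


T_est = rxx * X + (1 - rxx) * mean
T_est = 0.77 * 44 + 0.23 * 71.5
T_est = 33.88 + 16.445
T_est = 50.325

50.325


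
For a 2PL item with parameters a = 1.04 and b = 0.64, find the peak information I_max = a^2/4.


For 2PL, max info at theta = b = 0.64
I_max = a^2 / 4 = 1.04^2 / 4
= 1.0816 / 4
I_max = 0.2704

0.2704


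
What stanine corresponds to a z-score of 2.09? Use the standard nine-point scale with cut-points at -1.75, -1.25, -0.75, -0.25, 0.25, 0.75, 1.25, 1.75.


Stanine boundaries: [-1.75, -1.25, -0.75, -0.25, 0.25, 0.75, 1.25, 1.75]
z = 2.09
Check each boundary:
  z >= -1.75 -> could be stanine 2
  z >= -1.25 -> could be stanine 3
  z >= -0.75 -> could be stanine 4
  z >= -0.25 -> could be stanine 5
  z >= 0.25 -> could be stanine 6
  z >= 0.75 -> could be stanine 7
  z >= 1.25 -> could be stanine 8
  z >= 1.75 -> could be stanine 9
Highest qualifying boundary gives stanine = 9

9


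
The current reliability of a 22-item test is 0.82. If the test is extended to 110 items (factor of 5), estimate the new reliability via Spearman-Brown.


r_new = (n * rxx) / (1 + (n-1) * rxx)
r_new = (5 * 0.82) / (1 + 4 * 0.82)
r_new = 4.1 / 4.28
r_new = 0.9579

0.9579


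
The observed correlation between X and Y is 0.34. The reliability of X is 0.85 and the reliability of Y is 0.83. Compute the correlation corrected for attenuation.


r_corrected = rxy / sqrt(rxx * ryy)
= 0.34 / sqrt(0.85 * 0.83)
= 0.34 / sqrt(0.7055)
= 0.34 / 0.83994
r_corrected = 0.4048

0.4048


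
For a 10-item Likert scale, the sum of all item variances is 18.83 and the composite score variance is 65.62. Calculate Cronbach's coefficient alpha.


alpha = (k/(k-1)) * (1 - sum(si^2)/s_total^2)
= (10/9) * (1 - 18.83/65.62)
alpha = 0.7923

0.7923


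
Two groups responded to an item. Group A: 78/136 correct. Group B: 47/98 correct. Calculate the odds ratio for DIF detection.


Odds_A = 78/58 = 1.3448
Odds_B = 47/51 = 0.9216
OR = Odds_A / Odds_B = 1.3448 / 0.9216
Exactly, OR = (78 * 51) / (58 * 47) = 3978 / 2726
OR = 1.4593

1.4593


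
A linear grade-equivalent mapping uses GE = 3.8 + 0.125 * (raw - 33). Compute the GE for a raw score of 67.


raw - median = 67 - 33 = 34
slope * diff = 0.125 * 34 = 4.25
GE = 3.8 + 4.25
GE = 8.05

8.05


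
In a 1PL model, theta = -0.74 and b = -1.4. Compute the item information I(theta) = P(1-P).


P = 1/(1+exp(-(-0.74--1.4))) = 0.6593
I = P*(1-P) = 0.6593 * 0.3407
I = 0.2246

0.2246


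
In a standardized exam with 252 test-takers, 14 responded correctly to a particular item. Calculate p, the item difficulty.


Item difficulty p = number correct / total examinees
p = 14 / 252
p = 0.0556

0.0556


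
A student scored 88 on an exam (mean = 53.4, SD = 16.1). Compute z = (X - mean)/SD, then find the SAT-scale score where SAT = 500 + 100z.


z = (X - mean) / SD = (88 - 53.4) / 16.1
z = 34.6 / 16.1
z = 2.1491
SAT-scale = SAT = 500 + 100z
Carry z at full precision (z = 34.6 / 16.1) into the conversion:
SAT-scale = 500 + 100 * (34.6 / 16.1) = 500 + 3460 / 16.1
SAT-scale = 500 + 214.9068
SAT-scale = 714.9068

714.9068


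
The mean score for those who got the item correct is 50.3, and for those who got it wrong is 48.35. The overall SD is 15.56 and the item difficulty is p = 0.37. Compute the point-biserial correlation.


q = 1 - p = 0.63
rpb = ((M1 - M0) / SD) * sqrt(p * q)
rpb = ((50.3 - 48.35) / 15.56) * sqrt(0.37 * 0.63)
rpb = 0.0605

0.0605


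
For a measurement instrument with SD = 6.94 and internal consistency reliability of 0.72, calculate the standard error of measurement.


SEM = SD * sqrt(1 - rxx)
SEM = 6.94 * sqrt(1 - 0.72)
SEM = 6.94 * sqrt(0.28) = 6.94 * 0.52915
SEM = 3.6723

3.6723


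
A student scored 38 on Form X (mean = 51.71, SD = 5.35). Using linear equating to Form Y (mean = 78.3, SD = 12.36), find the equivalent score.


slope = SD_Y / SD_X = 12.36 / 5.35 ~ 2.3103
intercept = mean_Y - slope * mean_X = 78.3 - (12.36 / 5.35) * 51.71 ~ -41.1646
Y = slope * X + intercept. To avoid rounding drift from the rounded slope/intercept, evaluate the equivalent form Y = mean_Y + SD_Y * (X - mean_X) / SD_X at full precision:
Y = 78.3 + 12.36 * (38 - 51.71) / 5.35
Y = 78.3 - 12.36 * 13.71 / 5.35
Y = 78.3 - 169.4556 / 5.35
Y = 78.3 - 31.6739
Y = 46.6261

46.6261


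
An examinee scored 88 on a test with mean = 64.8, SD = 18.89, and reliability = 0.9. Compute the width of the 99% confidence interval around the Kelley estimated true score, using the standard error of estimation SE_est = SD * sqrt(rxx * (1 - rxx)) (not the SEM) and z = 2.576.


True score estimate = 0.9*88 + 0.1*64.8 = 85.68
SE_est = SD * sqrt(rxx * (1 - rxx)) = 18.89 * sqrt(0.9 * 0.1) = 18.89 * sqrt(0.09) = 5.667
CI = T_est +/- z * SE_est, so width = 2 * z * SE_est = 2 * 2.576 * 5.667
Width = 29.1964

29.1964


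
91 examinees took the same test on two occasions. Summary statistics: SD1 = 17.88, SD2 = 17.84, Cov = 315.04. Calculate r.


r = cov(X,Y) / (SD_X * SD_Y)
r = 315.04 / (17.88 * 17.84)
r = 315.04 / 318.9792
r = 0.9877

0.9877


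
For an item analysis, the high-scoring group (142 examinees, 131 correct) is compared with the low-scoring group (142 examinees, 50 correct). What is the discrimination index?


p_upper = 131/142 = 0.9225
p_lower = 50/142 = 0.3521
D = 0.9225 - 0.3521 = 0.5704

0.5704


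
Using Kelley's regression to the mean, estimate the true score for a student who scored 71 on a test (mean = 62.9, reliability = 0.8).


T_est = rxx * X + (1 - rxx) * mean
T_est = 0.8 * 71 + 0.2 * 62.9
T_est = 56.8 + 12.58
T_est = 69.38

69.38


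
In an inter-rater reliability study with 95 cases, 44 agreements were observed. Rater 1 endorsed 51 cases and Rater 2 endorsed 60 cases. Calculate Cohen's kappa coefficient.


P_o = 44/95 = 0.463158
P_e = (51*60 + 44*35) / 9025 = 0.509695
kappa = (P_o - P_e) / (1 - P_e)
kappa = (0.463158 - 0.509695) / (1 - 0.509695)
kappa = -0.0949

-0.0949


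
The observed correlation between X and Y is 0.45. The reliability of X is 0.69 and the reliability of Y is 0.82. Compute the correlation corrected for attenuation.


r_corrected = rxy / sqrt(rxx * ryy)
= 0.45 / sqrt(0.69 * 0.82)
= 0.45 / sqrt(0.5658)
= 0.45 / 0.752197
r_corrected = 0.5982

0.5982


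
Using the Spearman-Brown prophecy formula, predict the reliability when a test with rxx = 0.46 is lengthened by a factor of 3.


r_new = (n * rxx) / (1 + (n-1) * rxx)
r_new = (3 * 0.46) / (1 + 2 * 0.46)
r_new = 1.38 / 1.92
r_new = 0.7188

0.7188


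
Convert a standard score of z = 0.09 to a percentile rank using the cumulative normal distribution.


CDF(z) = 0.5 * (1 + erf(z/sqrt(2)))
erf(0.0636) = 0.0717
CDF = 0.5359
Percentile rank = 0.5359 * 100 = 53.59

53.59


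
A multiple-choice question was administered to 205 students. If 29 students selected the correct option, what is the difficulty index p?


Item difficulty p = number correct / total examinees
p = 29 / 205
p = 0.1415

0.1415


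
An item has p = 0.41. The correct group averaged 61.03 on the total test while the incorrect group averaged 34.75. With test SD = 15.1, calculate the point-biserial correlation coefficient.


q = 1 - p = 0.59
rpb = ((M1 - M0) / SD) * sqrt(p * q)
rpb = ((61.03 - 34.75) / 15.1) * sqrt(0.41 * 0.59)
rpb = 0.856

0.856


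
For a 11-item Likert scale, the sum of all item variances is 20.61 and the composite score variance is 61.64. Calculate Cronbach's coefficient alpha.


alpha = (k/(k-1)) * (1 - sum(si^2)/s_total^2)
= (11/10) * (1 - 20.61/61.64)
alpha = 0.7322

0.7322


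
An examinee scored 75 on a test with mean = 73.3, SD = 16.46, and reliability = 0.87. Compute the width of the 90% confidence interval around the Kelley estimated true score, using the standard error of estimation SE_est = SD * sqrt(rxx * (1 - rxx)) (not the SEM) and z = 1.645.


True score estimate = 0.87*75 + 0.13*73.3 = 74.779
SE_est = SD * sqrt(rxx * (1 - rxx)) = 16.46 * sqrt(0.87 * 0.13) = 16.46 * sqrt(0.1131) = 5.535555
CI = T_est +/- z * SE_est, so width = 2 * z * SE_est = 2 * 1.645 * 5.535555
Width = 18.212

18.212


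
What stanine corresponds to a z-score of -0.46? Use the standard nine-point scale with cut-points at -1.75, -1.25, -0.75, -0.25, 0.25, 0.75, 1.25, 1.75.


Stanine boundaries: [-1.75, -1.25, -0.75, -0.25, 0.25, 0.75, 1.25, 1.75]
z = -0.46
Check each boundary:
  z >= -1.75 -> could be stanine 2
  z >= -1.25 -> could be stanine 3
  z >= -0.75 -> could be stanine 4
  z < -0.25
  z < 0.25
  z < 0.75
  z < 1.25
  z < 1.75
Highest qualifying boundary gives stanine = 4

4


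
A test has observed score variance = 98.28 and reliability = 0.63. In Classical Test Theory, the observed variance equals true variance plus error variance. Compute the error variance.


var_true = rxx * var_obs = 0.63 * 98.28 = 61.9164
var_error = var_obs - var_true
var_error = 98.28 - 61.9164
var_error = 36.3636

36.3636


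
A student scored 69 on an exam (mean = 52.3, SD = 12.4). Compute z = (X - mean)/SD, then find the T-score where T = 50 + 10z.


z = (X - mean) / SD = (69 - 52.3) / 12.4
z = 16.7 / 12.4
z = 1.3468
T-score = T = 50 + 10z
Carry z at full precision (z = 16.7 / 12.4) into the conversion:
T-score = 50 + 10 * (16.7 / 12.4) = 50 + 167 / 12.4
T-score = 50 + 13.4677
T-score = 63.4677

63.4677


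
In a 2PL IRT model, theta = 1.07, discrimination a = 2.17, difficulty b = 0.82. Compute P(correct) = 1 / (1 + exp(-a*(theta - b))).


a*(theta - b) = 2.17 * (1.07 - 0.82) = 0.5425
exp(-0.5425) = 0.5813
P = 1 / (1 + 0.5813)
P = 0.6324

0.6324


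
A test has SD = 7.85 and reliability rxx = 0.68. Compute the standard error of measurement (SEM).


SEM = SD * sqrt(1 - rxx)
SEM = 7.85 * sqrt(1 - 0.68)
SEM = 7.85 * sqrt(0.32) = 7.85 * 0.565685
SEM = 4.4406

4.4406


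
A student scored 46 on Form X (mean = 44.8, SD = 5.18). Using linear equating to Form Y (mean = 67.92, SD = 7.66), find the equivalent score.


slope = SD_Y / SD_X = 7.66 / 5.18 ~ 1.4788
intercept = mean_Y - slope * mean_X = 67.92 - (7.66 / 5.18) * 44.8 ~ 1.6714
Y = slope * X + intercept. To avoid rounding drift from the rounded slope/intercept, evaluate the equivalent form Y = mean_Y + SD_Y * (X - mean_X) / SD_X at full precision:
Y = 67.92 + 7.66 * (46 - 44.8) / 5.18
Y = 67.92 + 7.66 * 1.2 / 5.18
Y = 67.92 + 9.192 / 5.18
Y = 67.92 + 1.7745
Y = 69.6945

69.6945


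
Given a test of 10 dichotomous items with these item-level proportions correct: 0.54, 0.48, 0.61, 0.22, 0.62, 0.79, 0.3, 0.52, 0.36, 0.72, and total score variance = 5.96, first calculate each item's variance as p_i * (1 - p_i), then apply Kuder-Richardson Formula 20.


For each item, compute p_i * q_i:
  Item 1: 0.54 * 0.46 = 0.2484
  Item 2: 0.48 * 0.52 = 0.2496
  Item 3: 0.61 * 0.39 = 0.2379
  Item 4: 0.22 * 0.78 = 0.1716
  Item 5: 0.62 * 0.38 = 0.2356
  Item 6: 0.79 * 0.21 = 0.1659
  Item 7: 0.3 * 0.7 = 0.21
  Item 8: 0.52 * 0.48 = 0.2496
  Item 9: 0.36 * 0.64 = 0.2304
  Item 10: 0.72 * 0.28 = 0.2016
Sum(p_i * q_i) = 0.2484 + 0.2496 + 0.2379 + 0.1716 + 0.2356 + 0.1659 + 0.21 + 0.2496 + 0.2304 + 0.2016 = 2.2006
KR-20 = (k/(k-1)) * (1 - Sum(p_i*q_i) / Var_total)
= (10/9) * (1 - 2.2006/5.96)
= 1.1111 * 0.6308
KR-20 = 0.7009

0.7009


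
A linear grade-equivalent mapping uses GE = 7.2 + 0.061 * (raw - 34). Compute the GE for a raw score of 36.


raw - median = 36 - 34 = 2
slope * diff = 0.061 * 2 = 0.122
GE = 7.2 + 0.122
GE = 7.322

7.322


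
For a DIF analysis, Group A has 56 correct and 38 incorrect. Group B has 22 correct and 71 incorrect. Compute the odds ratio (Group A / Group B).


Odds_A = 56/38 = 1.4737
Odds_B = 22/71 = 0.3099
OR = Odds_A / Odds_B = 1.4737 / 0.3099
Exactly, OR = (56 * 71) / (38 * 22) = 3976 / 836
OR = 4.756

4.756


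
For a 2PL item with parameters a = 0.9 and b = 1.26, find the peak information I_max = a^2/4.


For 2PL, max info at theta = b = 1.26
I_max = a^2 / 4 = 0.9^2 / 4
= 0.81 / 4
I_max = 0.2025

0.2025


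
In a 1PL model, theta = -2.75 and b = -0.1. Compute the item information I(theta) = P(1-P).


P = 1/(1+exp(-(-2.75--0.1))) = 0.066
I = P*(1-P) = 0.066 * 0.934
I = 0.0616

0.0616


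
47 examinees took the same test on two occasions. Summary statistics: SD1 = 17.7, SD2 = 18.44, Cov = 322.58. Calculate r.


r = cov(X,Y) / (SD_X * SD_Y)
r = 322.58 / (17.7 * 18.44)
r = 322.58 / 326.388
r = 0.9883

0.9883


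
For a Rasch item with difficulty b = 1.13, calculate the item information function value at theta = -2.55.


P = 1/(1+exp(-(-2.55-1.13))) = 0.0246
I = P*(1-P) = 0.0246 * 0.9754
I = 0.024

0.024


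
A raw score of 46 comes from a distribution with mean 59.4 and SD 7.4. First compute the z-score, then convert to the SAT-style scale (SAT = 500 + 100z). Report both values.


z = (X - mean) / SD = (46 - 59.4) / 7.4
z = -13.4 / 7.4
z = -1.8108
SAT-scale = SAT = 500 + 100z
Carry z at full precision (z = -13.4 / 7.4) into the conversion:
SAT-scale = 500 + 100 * (-13.4 / 7.4) = 500 + -1340 / 7.4
SAT-scale = 500 + -181.0811
SAT-scale = 318.9189

318.9189


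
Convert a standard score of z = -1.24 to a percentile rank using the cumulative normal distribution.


CDF(z) = 0.5 * (1 + erf(z/sqrt(2)))
erf(-0.8768) = -0.785
CDF = 0.1075
Percentile rank = 0.1075 * 100 = 10.75

10.75


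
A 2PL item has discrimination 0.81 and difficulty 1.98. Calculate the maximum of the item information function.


For 2PL, max info at theta = b = 1.98
I_max = a^2 / 4 = 0.81^2 / 4
= 0.6561 / 4
I_max = 0.164

0.164


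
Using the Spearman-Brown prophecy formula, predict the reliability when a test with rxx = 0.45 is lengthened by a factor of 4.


r_new = (n * rxx) / (1 + (n-1) * rxx)
r_new = (4 * 0.45) / (1 + 3 * 0.45)
r_new = 1.8 / 2.35
r_new = 0.766

0.766


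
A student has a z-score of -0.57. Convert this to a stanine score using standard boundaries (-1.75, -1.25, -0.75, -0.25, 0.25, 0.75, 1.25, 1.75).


Stanine boundaries: [-1.75, -1.25, -0.75, -0.25, 0.25, 0.75, 1.25, 1.75]
z = -0.57
Check each boundary:
  z >= -1.75 -> could be stanine 2
  z >= -1.25 -> could be stanine 3
  z >= -0.75 -> could be stanine 4
  z < -0.25
  z < 0.25
  z < 0.75
  z < 1.25
  z < 1.75
Highest qualifying boundary gives stanine = 4

4


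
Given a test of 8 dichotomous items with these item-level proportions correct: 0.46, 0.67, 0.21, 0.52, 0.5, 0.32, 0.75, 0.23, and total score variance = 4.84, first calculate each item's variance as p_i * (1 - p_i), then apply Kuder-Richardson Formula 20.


For each item, compute p_i * q_i:
  Item 1: 0.46 * 0.54 = 0.2484
  Item 2: 0.67 * 0.33 = 0.2211
  Item 3: 0.21 * 0.79 = 0.1659
  Item 4: 0.52 * 0.48 = 0.2496
  Item 5: 0.5 * 0.5 = 0.25
  Item 6: 0.32 * 0.68 = 0.2176
  Item 7: 0.75 * 0.25 = 0.1875
  Item 8: 0.23 * 0.77 = 0.1771
Sum(p_i * q_i) = 0.2484 + 0.2211 + 0.1659 + 0.2496 + 0.25 + 0.2176 + 0.1875 + 0.1771 = 1.7172
KR-20 = (k/(k-1)) * (1 - Sum(p_i*q_i) / Var_total)
= (8/7) * (1 - 1.7172/4.84)
= 1.1429 * 0.6452
KR-20 = 0.7374

0.7374


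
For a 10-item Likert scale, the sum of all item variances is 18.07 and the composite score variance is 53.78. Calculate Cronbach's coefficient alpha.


alpha = (k/(k-1)) * (1 - sum(si^2)/s_total^2)
= (10/9) * (1 - 18.07/53.78)
alpha = 0.7378

0.7378


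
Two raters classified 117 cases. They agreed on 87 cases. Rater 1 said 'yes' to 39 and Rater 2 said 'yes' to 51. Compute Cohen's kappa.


P_o = 87/117 = 0.74359
P_e = (39*51 + 78*66) / 13689 = 0.521368
kappa = (P_o - P_e) / (1 - P_e)
kappa = (0.74359 - 0.521368) / (1 - 0.521368)
kappa = 0.4643

0.4643


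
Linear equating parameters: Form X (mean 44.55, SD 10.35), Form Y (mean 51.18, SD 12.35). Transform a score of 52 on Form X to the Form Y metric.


slope = SD_Y / SD_X = 12.35 / 10.35 ~ 1.1932
intercept = mean_Y - slope * mean_X = 51.18 - (12.35 / 10.35) * 44.55 ~ -1.9787
Y = slope * X + intercept. To avoid rounding drift from the rounded slope/intercept, evaluate the equivalent form Y = mean_Y + SD_Y * (X - mean_X) / SD_X at full precision:
Y = 51.18 + 12.35 * (52 - 44.55) / 10.35
Y = 51.18 + 12.35 * 7.45 / 10.35
Y = 51.18 + 92.0075 / 10.35
Y = 51.18 + 8.8896
Y = 60.0696

60.0696


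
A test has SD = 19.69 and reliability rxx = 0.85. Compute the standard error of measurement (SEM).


SEM = SD * sqrt(1 - rxx)
SEM = 19.69 * sqrt(1 - 0.85)
SEM = 19.69 * sqrt(0.15) = 19.69 * 0.387298
SEM = 7.6259

7.6259


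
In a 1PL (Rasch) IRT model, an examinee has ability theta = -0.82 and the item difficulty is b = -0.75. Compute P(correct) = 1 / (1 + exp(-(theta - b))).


theta - b = -0.82 - -0.75 = -0.07
exp(-(theta - b)) = exp(0.07) = 1.0725
P = 1 / (1 + 1.0725)
P = 0.4825

0.4825


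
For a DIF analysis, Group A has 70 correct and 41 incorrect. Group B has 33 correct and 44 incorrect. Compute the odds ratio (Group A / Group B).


Odds_A = 70/41 = 1.7073
Odds_B = 33/44 = 0.75
OR = Odds_A / Odds_B = 1.7073 / 0.75
Exactly, OR = (70 * 44) / (41 * 33) = 3080 / 1353
OR = 2.2764

2.2764


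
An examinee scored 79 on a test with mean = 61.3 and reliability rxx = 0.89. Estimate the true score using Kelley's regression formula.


T_est = rxx * X + (1 - rxx) * mean
T_est = 0.89 * 79 + 0.11 * 61.3
T_est = 70.31 + 6.743
T_est = 77.053

77.053


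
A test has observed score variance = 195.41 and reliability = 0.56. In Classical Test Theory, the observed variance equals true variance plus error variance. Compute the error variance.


var_true = rxx * var_obs = 0.56 * 195.41 = 109.4296
var_error = var_obs - var_true
var_error = 195.41 - 109.4296
var_error = 85.9804

85.9804


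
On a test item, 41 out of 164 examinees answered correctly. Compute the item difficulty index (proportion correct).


Item difficulty p = number correct / total examinees
p = 41 / 164
p = 0.25

0.25


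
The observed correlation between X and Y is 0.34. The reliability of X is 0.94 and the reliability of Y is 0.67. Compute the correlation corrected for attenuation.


r_corrected = rxy / sqrt(rxx * ryy)
= 0.34 / sqrt(0.94 * 0.67)
= 0.34 / sqrt(0.6298)
= 0.34 / 0.793599
r_corrected = 0.4284

0.4284


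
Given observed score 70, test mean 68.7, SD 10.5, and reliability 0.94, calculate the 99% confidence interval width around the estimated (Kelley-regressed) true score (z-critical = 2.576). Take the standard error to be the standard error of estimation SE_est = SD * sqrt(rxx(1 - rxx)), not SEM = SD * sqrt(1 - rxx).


True score estimate = 0.94*70 + 0.06*68.7 = 69.922
SE_est = SD * sqrt(rxx * (1 - rxx)) = 10.5 * sqrt(0.94 * 0.06) = 10.5 * sqrt(0.0564) = 2.493612
CI = T_est +/- z * SE_est, so width = 2 * z * SE_est = 2 * 2.576 * 2.493612
Width = 12.8471

12.8471


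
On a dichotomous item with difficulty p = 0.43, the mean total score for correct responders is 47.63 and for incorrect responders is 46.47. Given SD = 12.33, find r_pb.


q = 1 - p = 0.57
rpb = ((M1 - M0) / SD) * sqrt(p * q)
rpb = ((47.63 - 46.47) / 12.33) * sqrt(0.43 * 0.57)
rpb = 0.0466

0.0466


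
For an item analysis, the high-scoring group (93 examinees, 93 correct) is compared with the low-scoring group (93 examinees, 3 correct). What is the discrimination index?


p_upper = 93/93 = 1.0
p_lower = 3/93 = 0.0323
D = 1.0 - 0.0323 = 0.9677

0.9677


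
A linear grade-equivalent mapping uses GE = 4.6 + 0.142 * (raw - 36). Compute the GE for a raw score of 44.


raw - median = 44 - 36 = 8
slope * diff = 0.142 * 8 = 1.136
GE = 4.6 + 1.136
GE = 5.736

5.736


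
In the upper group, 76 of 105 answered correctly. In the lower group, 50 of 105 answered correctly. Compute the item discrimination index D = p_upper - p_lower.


p_upper = 76/105 = 0.7238
p_lower = 50/105 = 0.4762
D = 0.7238 - 0.4762 = 0.2476

0.2476


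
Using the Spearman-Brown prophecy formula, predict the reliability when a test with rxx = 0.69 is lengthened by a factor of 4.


r_new = (n * rxx) / (1 + (n-1) * rxx)
r_new = (4 * 0.69) / (1 + 3 * 0.69)
r_new = 2.76 / 3.07
r_new = 0.899

0.899


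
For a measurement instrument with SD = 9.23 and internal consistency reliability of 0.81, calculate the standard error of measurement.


SEM = SD * sqrt(1 - rxx)
SEM = 9.23 * sqrt(1 - 0.81)
SEM = 9.23 * sqrt(0.19) = 9.23 * 0.43589
SEM = 4.0233

4.0233


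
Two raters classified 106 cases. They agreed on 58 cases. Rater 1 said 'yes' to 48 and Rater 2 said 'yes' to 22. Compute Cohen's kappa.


P_o = 58/106 = 0.54717
P_e = (48*22 + 58*84) / 11236 = 0.52759
kappa = (P_o - P_e) / (1 - P_e)
kappa = (0.54717 - 0.52759) / (1 - 0.52759)
kappa = 0.0414

0.0414


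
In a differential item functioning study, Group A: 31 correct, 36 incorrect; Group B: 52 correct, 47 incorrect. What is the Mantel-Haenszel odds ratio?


Odds_A = 31/36 = 0.8611
Odds_B = 52/47 = 1.1064
OR = Odds_A / Odds_B = 0.8611 / 1.1064
Exactly, OR = (31 * 47) / (36 * 52) = 1457 / 1872
OR = 0.7783

0.7783
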